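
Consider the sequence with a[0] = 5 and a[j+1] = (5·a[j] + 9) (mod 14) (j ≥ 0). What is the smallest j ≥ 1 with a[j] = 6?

1

Listing terms: a[0] = 5,  a[1] = 6,  a[2] = 11,  a[3] = 8,  a[4] = 7,  a[5] = 2,  a[6] = 5.
The sequence repeats with period 6.
The value 6 first appears (with j ≥ 1) at a[1].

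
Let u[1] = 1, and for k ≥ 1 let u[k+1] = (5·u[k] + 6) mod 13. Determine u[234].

Listing terms: u[1] = 1; u[2] = 11; u[3] = 9; u[4] = 12; u[5] = 1.
The sequence repeats with period 4.
So u[234] = u[1 + ((234-1) mod 4)] = u[2] = 11.

11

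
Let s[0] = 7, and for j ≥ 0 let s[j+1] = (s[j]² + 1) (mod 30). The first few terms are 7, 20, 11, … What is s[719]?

Listing terms: s[0] = 7; s[1] = 20; s[2] = 11; s[3] = 2; s[4] = 5; s[5] = 26; s[6] = 17; s[7] = 20.
Since s[7] = s[1] = 20, the sequence is eventually periodic: after a pre-period of length 1 it cycles with period 6.
For j ≥ 1, s[j] depends only on (j - 1) mod 6. (719 - 1) mod 6 = 4, so s[719] = s[5] = 26.

26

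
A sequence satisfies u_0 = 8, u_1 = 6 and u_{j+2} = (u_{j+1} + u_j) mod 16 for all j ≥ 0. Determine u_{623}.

Computing terms: u_0 = 8, u_1 = 6, u_2 = 14, u_3 = 4, u_4 = 2, u_5 = 6, u_6 = 8, u_7 = 14, u_8 = 6, u_9 = 4, u_{10} = 10, u_{11} = 14, u_{12} = 8, u_{13} = 6.
Since (u_{12}, u_{13}) = (u_0, u_1) = (8, 6) (two consecutive terms determine the rest), the sequence is periodic with period 12.
So u_{623} = u_{0 + ((623-0) mod 12)} = u_{11} = 14.

14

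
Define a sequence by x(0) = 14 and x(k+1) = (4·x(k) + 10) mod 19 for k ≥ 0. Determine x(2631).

Listing terms: x(0) = 14, x(1) = 9, x(2) = 8, x(3) = 4, x(4) = 7, x(5) = 0, x(6) = 10, x(7) = 12, x(8) = 1, x(9) = 14.
Since x(9) = x(0) = 14, the sequence is periodic with period 9.
(2631 - 0) mod 9 = 3, so x(2631) = x(3) = 4.

4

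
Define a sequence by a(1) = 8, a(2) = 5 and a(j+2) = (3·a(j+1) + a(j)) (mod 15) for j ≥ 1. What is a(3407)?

5

Computing terms: a(1) = 8, a(2) = 5, a(3) = 8, a(4) = 14, a(5) = 5, a(6) = 14, a(7) = 2, a(8) = 5, a(9) = 2, a(10) = 11, a(11) = 5, a(12) = 11, a(13) = 8, a(14) = 5.
Since (a(13), a(14)) = (a(1), a(2)) = (8, 5) (two consecutive terms determine the rest), the sequence is periodic with period 12.
So a(3407) = a(1 + ((3407-1) mod 12)) = a(11) = 5.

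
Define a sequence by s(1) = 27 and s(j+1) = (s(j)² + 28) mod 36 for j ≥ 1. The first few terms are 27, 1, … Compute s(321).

s(1) = 27; s(2) = 1; s(3) = 29; s(4) = 5; s(5) = 17; s(6) = 29.
Since s(6) = s(3) = 29, the sequence is eventually periodic: after a pre-period of length 2 it cycles with period 3.
For j ≥ 3, s(j) depends only on (j - 3) mod 3. (321 - 3) mod 3 = 0, so s(321) = s(3) = 29.

29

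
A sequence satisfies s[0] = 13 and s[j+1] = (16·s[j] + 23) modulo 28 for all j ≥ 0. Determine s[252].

s[0] = 13, s[1] = 7, s[2] = 23, s[3] = 27, s[4] = 7.
Since s[4] = s[1] = 7, the sequence is eventually periodic: after a pre-period of length 1 it cycles with period 3.
For j ≥ 1, s[j] depends only on (j - 1) mod 3. (252 - 1) mod 3 = 2, so s[252] = s[3] = 27.

27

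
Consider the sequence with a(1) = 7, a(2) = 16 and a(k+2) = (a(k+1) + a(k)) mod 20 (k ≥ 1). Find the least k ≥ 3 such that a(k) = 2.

Listing terms: a(1) = 7,  a(2) = 16,  a(3) = 3,  a(4) = 19,  a(5) = 2,  a(6) = 1,  a(7) = 3,  a(8) = 4,  a(9) = 7,  a(10) = 11,  a(11) = 18,  a(12) = 9,  a(13) = 7,  a(14) = 16.
Since (a(13), a(14)) = (a(1), a(2)) = (7, 16) (two consecutive terms determine the rest), the sequence is periodic with period 12.
The value 2 first appears (with k ≥ 3) at a(5).

5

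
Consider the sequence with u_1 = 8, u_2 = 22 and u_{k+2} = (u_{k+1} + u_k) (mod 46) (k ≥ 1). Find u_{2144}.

Computing terms: u_1 = 8,  u_2 = 22,  u_3 = 30,  u_4 = 6,  u_5 = 36,  u_6 = 42,  u_7 = 32,  u_8 = 28,  u_9 = 14,  u_{10} = 42,  u_{11} = 10,  u_{12} = 6,  u_{13} = 16,  u_{14} = 22,  u_{15} = 38,  u_{16} = 14,  u_{17} = 6,  u_{18} = 20,  u_{19} = 26,  u_{20} = 0,  u_{21} = 26,  u_{22} = 26,  u_{23} = 6,  u_{24} = 32,  u_{25} = 38,  u_{26} = 24,  u_{27} = 16,  u_{28} = 40,  u_{29} = 10,  u_{30} = 4,  u_{31} = 14,  u_{32} = 18,  u_{33} = 32,  u_{34} = 4,  u_{35} = 36,  u_{36} = 40,  u_{37} = 30,  u_{38} = 24,  u_{39} = 8,  u_{40} = 32,  u_{41} = 40,  u_{42} = 26,  u_{43} = 20,  u_{44} = 0,  u_{45} = 20,  u_{46} = 20,  u_{47} = 40,  u_{48} = 14,  u_{49} = 8,  u_{50} = 22.
Since (u_{49}, u_{50}) = (u_1, u_2) = (8, 22) (two consecutive terms determine the rest), the sequence is periodic with period 48.
So u_{2144} = u_{1 + ((2144-1) mod 48)} = u_{32} = 18.

18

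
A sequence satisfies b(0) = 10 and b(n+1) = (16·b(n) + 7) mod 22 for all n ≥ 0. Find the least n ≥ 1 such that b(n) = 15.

We have b(0) = 10, b(1) = 13, b(2) = 17, b(3) = 15, b(4) = 5, b(5) = 21, b(6) = 13.
Since b(6) = b(1) = 13, the sequence is eventually periodic: after a pre-period of length 1 it cycles with period 5.
The value 15 first appears (with n ≥ 1) at b(3).

3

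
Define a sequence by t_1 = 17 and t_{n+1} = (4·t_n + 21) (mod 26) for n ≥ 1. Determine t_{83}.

1

We have t_1 = 17,  t_2 = 11,  t_3 = 13,  t_4 = 21,  t_5 = 1,  t_6 = 25,  t_7 = 17.
The sequence repeats with period 6.
So t_{83} = t_{1 + ((83-1) mod 6)} = t_5 = 1.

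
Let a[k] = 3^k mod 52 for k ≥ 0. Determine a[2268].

1

Listing terms: a[0] = 1,  a[1] = 3,  a[2] = 9,  a[3] = 27,  a[4] = 29,  a[5] = 35,  a[6] = 1.
Since a[6] = a[0] = 1, the sequence is periodic with period 6.
So a[2268] = a[0 + ((2268-0) mod 6)] = a[0] = 1.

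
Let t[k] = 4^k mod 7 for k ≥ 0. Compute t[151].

4

t[0] = 1,  t[1] = 4,  t[2] = 2,  t[3] = 1.
The sequence repeats with period 3.
(151 - 0) mod 3 = 1, so t[151] = t[1] = 4.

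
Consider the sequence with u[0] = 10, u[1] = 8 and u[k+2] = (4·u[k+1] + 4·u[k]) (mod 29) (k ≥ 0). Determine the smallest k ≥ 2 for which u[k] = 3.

Listing terms: u[0] = 10, u[1] = 8, u[2] = 14, u[3] = 1, u[4] = 2, u[5] = 12, u[6] = 27, u[7] = 11, u[8] = 7, u[9] = 14, u[10] = 26, u[11] = 15, u[12] = 19, u[13] = 20, u[14] = 11, u[15] = 8, u[16] = 18, u[17] = 17, u[18] = 24, u[19] = 19, u[20] = 27, u[21] = 10, u[22] = 3, u[23] = 23, u[24] = 17, u[25] = 15, u[26] = 12, u[27] = 21, u[28] = 16, u[29] = 3, u[30] = 18, u[31] = 26, u[32] = 2, u[33] = 25, u[34] = 21, u[35] = 10, u[36] = 8.
The sequence repeats with period 35.
The value 3 first appears (with k ≥ 2) at u[22].

22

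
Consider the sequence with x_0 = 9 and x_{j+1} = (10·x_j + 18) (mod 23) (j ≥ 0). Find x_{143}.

x_0 = 9,  x_1 = 16,  x_2 = 17,  x_3 = 4,  x_4 = 12,  x_5 = 0,  x_6 = 18,  x_7 = 14,  x_8 = 20,  x_9 = 11,  x_{10} = 13,  x_{11} = 10,  x_{12} = 3,  x_{13} = 2,  x_{14} = 15,  x_{15} = 7,  x_{16} = 19,  x_{17} = 1,  x_{18} = 5,  x_{19} = 22,  x_{20} = 8,  x_{21} = 6,  x_{22} = 9.
The sequence repeats with period 22.
(143 - 0) mod 22 = 11, so x_{143} = x_{11} = 10.

10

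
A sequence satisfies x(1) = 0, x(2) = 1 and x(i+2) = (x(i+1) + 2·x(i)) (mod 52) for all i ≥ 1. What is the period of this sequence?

Listing terms: x(1) = 0; x(2) = 1; x(3) = 1; x(4) = 3; x(5) = 5; x(6) = 11; x(7) = 21; x(8) = 43; x(9) = 33; x(10) = 15; x(11) = 29; x(12) = 7; x(13) = 13; x(14) = 27; x(15) = 1; x(16) = 3.
Since (x(15), x(16)) = (x(3), x(4)) = (1, 3) (two consecutive terms determine the rest), the sequence is eventually periodic: after a pre-period of length 2 it cycles with period 12.

12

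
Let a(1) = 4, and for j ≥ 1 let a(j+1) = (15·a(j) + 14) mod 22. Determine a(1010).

Computing terms: a(1) = 4; a(2) = 8; a(3) = 2; a(4) = 0; a(5) = 14; a(6) = 4.
Since a(6) = a(1) = 4, the sequence is periodic with period 5.
So a(1010) = a(1 + ((1010-1) mod 5)) = a(5) = 14.

14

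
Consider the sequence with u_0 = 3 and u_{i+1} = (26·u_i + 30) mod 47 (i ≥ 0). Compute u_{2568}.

u_0 = 3; u_1 = 14; u_2 = 18; u_3 = 28; u_4 = 6; u_5 = 45; u_6 = 25; u_7 = 22; u_8 = 38; u_9 = 31; u_{10} = 37; u_{11} = 5; u_{12} = 19; u_{13} = 7; u_{14} = 24; u_{15} = 43; u_{16} = 20; u_{17} = 33; u_{18} = 42; u_{19} = 41; u_{20} = 15; u_{21} = 44; u_{22} = 46; u_{23} = 4; u_{24} = 40; u_{25} = 36; u_{26} = 26; u_{27} = 1; u_{28} = 9; u_{29} = 29; u_{30} = 32; u_{31} = 16; u_{32} = 23; u_{33} = 17; u_{34} = 2; u_{35} = 35; u_{36} = 0; u_{37} = 30; u_{38} = 11; u_{39} = 34; u_{40} = 21; u_{41} = 12; u_{42} = 13; u_{43} = 39; u_{44} = 10; u_{45} = 8; u_{46} = 3.
The sequence repeats with period 46.
So u_{2568} = u_{0 + ((2568-0) mod 46)} = u_{38} = 11.

11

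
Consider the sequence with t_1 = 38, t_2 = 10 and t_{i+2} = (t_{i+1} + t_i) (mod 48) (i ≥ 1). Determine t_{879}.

0

We have t_1 = 38; t_2 = 10; t_3 = 0; t_4 = 10; t_5 = 10; t_6 = 20; t_7 = 30; t_8 = 2; t_9 = 32; t_{10} = 34; t_{11} = 18; t_{12} = 4; t_{13} = 22; t_{14} = 26; t_{15} = 0; t_{16} = 26; t_{17} = 26; t_{18} = 4; t_{19} = 30; t_{20} = 34; t_{21} = 16; t_{22} = 2; t_{23} = 18; t_{24} = 20; t_{25} = 38; t_{26} = 10.
Since (t_{25}, t_{26}) = (t_1, t_2) = (38, 10) (two consecutive terms determine the rest), the sequence is periodic with period 24.
So t_{879} = t_{1 + ((879-1) mod 24)} = t_{15} = 0.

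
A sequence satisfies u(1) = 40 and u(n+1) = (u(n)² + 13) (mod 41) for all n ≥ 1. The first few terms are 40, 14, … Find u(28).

38

Listing terms: u(1) = 40; u(2) = 14; u(3) = 4; u(4) = 29; u(5) = 34; u(6) = 21; u(7) = 3; u(8) = 22; u(9) = 5; u(10) = 38; u(11) = 22.
Since u(11) = u(8) = 22, the sequence is eventually periodic: after a pre-period of length 7 it cycles with period 3.
For n ≥ 8, u(n) depends only on (n - 8) mod 3. (28 - 8) mod 3 = 2, so u(28) = u(10) = 38.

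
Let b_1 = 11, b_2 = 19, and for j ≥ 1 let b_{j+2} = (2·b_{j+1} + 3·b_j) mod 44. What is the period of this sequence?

10

Computing terms: b_1 = 11; b_2 = 19; b_3 = 27; b_4 = 23; b_5 = 39; b_6 = 15; b_7 = 15; b_8 = 31; b_9 = 19; b_{10} = 43; b_{11} = 11; b_{12} = 19.
The sequence repeats with period 10.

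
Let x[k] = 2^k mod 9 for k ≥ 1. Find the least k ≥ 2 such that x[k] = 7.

Computing terms: x[1] = 2; x[2] = 4; x[3] = 8; x[4] = 7; x[5] = 5; x[6] = 1; x[7] = 2.
The sequence repeats with period 6.
The value 7 first appears (with k ≥ 2) at x[4].

4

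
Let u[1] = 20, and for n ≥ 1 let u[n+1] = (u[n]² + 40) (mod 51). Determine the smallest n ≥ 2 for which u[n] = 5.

5

u[1] = 20, u[2] = 32, u[3] = 44, u[4] = 38, u[5] = 5, u[6] = 14, u[7] = 32.
Since u[7] = u[2] = 32, the sequence is eventually periodic: after a pre-period of length 1 it cycles with period 5.
The value 5 first appears (with n ≥ 2) at u[5].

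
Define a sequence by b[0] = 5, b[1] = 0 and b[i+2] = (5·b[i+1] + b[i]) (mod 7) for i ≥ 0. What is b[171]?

4

We have b[0] = 5, b[1] = 0, b[2] = 5, b[3] = 4, b[4] = 4, b[5] = 3, b[6] = 5, b[7] = 0.
Since (b[6], b[7]) = (b[0], b[1]) = (5, 0) (two consecutive terms determine the rest), the sequence is periodic with period 6.
(171 - 0) mod 6 = 3, so b[171] = b[3] = 4.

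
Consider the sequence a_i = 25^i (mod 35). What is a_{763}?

Computing terms: a_0 = 1; a_1 = 25; a_2 = 30; a_3 = 15; a_4 = 25.
Since a_4 = a_1 = 25, the sequence is eventually periodic: after a pre-period of length 1 it cycles with period 3.
For i ≥ 1, a_i depends only on (i - 1) mod 3. (763 - 1) mod 3 = 0, so a_{763} = a_1 = 25.

25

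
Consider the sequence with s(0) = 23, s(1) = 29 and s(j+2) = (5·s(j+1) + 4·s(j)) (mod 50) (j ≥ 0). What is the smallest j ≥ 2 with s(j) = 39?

17

s(0) = 23, s(1) = 29, s(2) = 37, s(3) = 1, s(4) = 3, s(5) = 19, s(6) = 7, s(7) = 11, s(8) = 33, s(9) = 9, s(10) = 27, s(11) = 21, s(12) = 13, s(13) = 49, s(14) = 47, s(15) = 31, s(16) = 43, s(17) = 39, s(18) = 17, s(19) = 41, s(20) = 23, s(21) = 29.
The sequence repeats with period 20.
The value 39 first appears (with j ≥ 2) at s(17).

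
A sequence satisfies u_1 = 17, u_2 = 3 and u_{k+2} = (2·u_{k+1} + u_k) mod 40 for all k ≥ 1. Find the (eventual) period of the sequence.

Computing terms: u_1 = 17, u_2 = 3, u_3 = 23, u_4 = 9, u_5 = 1, u_6 = 11, u_7 = 23, u_8 = 17, u_9 = 17, u_{10} = 11, u_{11} = 39, u_{12} = 9, u_{13} = 17, u_{14} = 3.
Since (u_{13}, u_{14}) = (u_1, u_2) = (17, 3) (two consecutive terms determine the rest), the sequence is periodic with period 12.

12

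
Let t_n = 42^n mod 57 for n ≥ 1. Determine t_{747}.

We have t_1 = 42,  t_2 = 54,  t_3 = 45,  t_4 = 9,  t_5 = 36,  t_6 = 30,  t_7 = 6,  t_8 = 24,  t_9 = 39,  t_{10} = 42.
Since t_{10} = t_1 = 42, the sequence is periodic with period 9.
So t_{747} = t_{1 + ((747-1) mod 9)} = t_9 = 39.

39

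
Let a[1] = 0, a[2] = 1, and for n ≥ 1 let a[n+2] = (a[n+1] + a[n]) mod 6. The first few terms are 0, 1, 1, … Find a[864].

1

Listing terms: a[1] = 0; a[2] = 1; a[3] = 1; a[4] = 2; a[5] = 3; a[6] = 5; a[7] = 2; a[8] = 1; a[9] = 3; a[10] = 4; a[11] = 1; a[12] = 5; a[13] = 0; a[14] = 5; a[15] = 5; a[16] = 4; a[17] = 3; a[18] = 1; a[19] = 4; a[20] = 5; a[21] = 3; a[22] = 2; a[23] = 5; a[24] = 1; a[25] = 0; a[26] = 1.
The sequence repeats with period 24.
So a[864] = a[1 + ((864-1) mod 24)] = a[24] = 1.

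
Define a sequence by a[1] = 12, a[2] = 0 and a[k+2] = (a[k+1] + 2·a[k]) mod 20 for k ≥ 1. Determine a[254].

We have a[1] = 12; a[2] = 0; a[3] = 4; a[4] = 4; a[5] = 12; a[6] = 0.
Since (a[5], a[6]) = (a[1], a[2]) = (12, 0) (two consecutive terms determine the rest), the sequence is periodic with period 4.
So a[254] = a[1 + ((254-1) mod 4)] = a[2] = 0.

0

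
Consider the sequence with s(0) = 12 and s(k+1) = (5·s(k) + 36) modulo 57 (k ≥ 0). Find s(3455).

18

s(0) = 12, s(1) = 39, s(2) = 3, s(3) = 51, s(4) = 6, s(5) = 9, s(6) = 24, s(7) = 42, s(8) = 18, s(9) = 12.
The sequence repeats with period 9.
So s(3455) = s(0 + ((3455-0) mod 9)) = s(8) = 18.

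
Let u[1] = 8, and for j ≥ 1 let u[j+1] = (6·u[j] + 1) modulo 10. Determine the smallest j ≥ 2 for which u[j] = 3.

6

Computing terms: u[1] = 8, u[2] = 9, u[3] = 5, u[4] = 1, u[5] = 7, u[6] = 3, u[7] = 9.
Since u[7] = u[2] = 9, the sequence is eventually periodic: after a pre-period of length 1 it cycles with period 5.
The value 3 first appears (with j ≥ 2) at u[6].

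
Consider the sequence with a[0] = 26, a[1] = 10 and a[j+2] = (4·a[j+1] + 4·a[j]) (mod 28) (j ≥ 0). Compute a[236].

a[0] = 26,  a[1] = 10,  a[2] = 4,  a[3] = 0,  a[4] = 16,  a[5] = 8,  a[6] = 12,  a[7] = 24,  a[8] = 4,  a[9] = 0.
Since (a[8], a[9]) = (a[2], a[3]) = (4, 0) (two consecutive terms determine the rest), the sequence is eventually periodic: after a pre-period of length 2 it cycles with period 6.
For j ≥ 2, a[j] depends only on (j - 2) mod 6. (236 - 2) mod 6 = 0, so a[236] = a[2] = 4.

4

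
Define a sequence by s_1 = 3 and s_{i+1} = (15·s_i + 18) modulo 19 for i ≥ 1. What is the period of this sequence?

18

Listing terms: s_1 = 3, s_2 = 6, s_3 = 13, s_4 = 4, s_5 = 2, s_6 = 10, s_7 = 16, s_8 = 11, s_9 = 12, s_{10} = 8, s_{11} = 5, s_{12} = 17, s_{13} = 7, s_{14} = 9, s_{15} = 1, s_{16} = 14, s_{17} = 0, s_{18} = 18, s_{19} = 3.
The sequence repeats with period 18.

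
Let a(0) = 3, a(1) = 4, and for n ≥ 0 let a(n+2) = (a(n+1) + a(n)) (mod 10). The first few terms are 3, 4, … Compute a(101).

a(0) = 3, a(1) = 4, a(2) = 7, a(3) = 1, a(4) = 8, a(5) = 9, a(6) = 7, a(7) = 6, a(8) = 3, a(9) = 9, a(10) = 2, a(11) = 1, a(12) = 3, a(13) = 4.
Since (a(12), a(13)) = (a(0), a(1)) = (3, 4) (two consecutive terms determine the rest), the sequence is periodic with period 12.
So a(101) = a(0 + ((101-0) mod 12)) = a(5) = 9.

9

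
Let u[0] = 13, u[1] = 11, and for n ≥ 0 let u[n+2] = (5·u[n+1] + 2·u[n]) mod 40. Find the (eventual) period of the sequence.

8

Computing terms: u[0] = 13, u[1] = 11, u[2] = 1, u[3] = 27, u[4] = 17, u[5] = 19, u[6] = 9, u[7] = 3, u[8] = 33, u[9] = 11, u[10] = 1.
Since (u[9], u[10]) = (u[1], u[2]) = (11, 1) (two consecutive terms determine the rest), the sequence is eventually periodic: after a pre-period of length 1 it cycles with period 8.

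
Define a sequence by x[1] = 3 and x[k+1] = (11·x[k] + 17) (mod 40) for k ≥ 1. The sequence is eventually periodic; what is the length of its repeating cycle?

20

x[1] = 3; x[2] = 10; x[3] = 7; x[4] = 14; x[5] = 11; x[6] = 18; x[7] = 15; x[8] = 22; x[9] = 19; x[10] = 26; x[11] = 23; x[12] = 30; x[13] = 27; x[14] = 34; x[15] = 31; x[16] = 38; x[17] = 35; x[18] = 2; x[19] = 39; x[20] = 6; x[21] = 3.
The sequence repeats with period 20.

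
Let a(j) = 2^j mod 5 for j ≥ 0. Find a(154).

We have a(0) = 1, a(1) = 2, a(2) = 4, a(3) = 3, a(4) = 1.
The sequence repeats with period 4.
So a(154) = a(0 + ((154-0) mod 4)) = a(2) = 4.

4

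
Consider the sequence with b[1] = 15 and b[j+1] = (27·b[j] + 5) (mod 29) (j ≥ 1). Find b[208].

13

Computing terms: b[1] = 15; b[2] = 4; b[3] = 26; b[4] = 11; b[5] = 12; b[6] = 10; b[7] = 14; b[8] = 6; b[9] = 22; b[10] = 19; b[11] = 25; b[12] = 13; b[13] = 8; b[14] = 18; b[15] = 27; b[16] = 9; b[17] = 16; b[18] = 2; b[19] = 1; b[20] = 3; b[21] = 28; b[22] = 7; b[23] = 20; b[24] = 23; b[25] = 17; b[26] = 0; b[27] = 5; b[28] = 24; b[29] = 15.
Since b[29] = b[1] = 15, the sequence is periodic with period 28.
(208 - 1) mod 28 = 11, so b[208] = b[12] = 13.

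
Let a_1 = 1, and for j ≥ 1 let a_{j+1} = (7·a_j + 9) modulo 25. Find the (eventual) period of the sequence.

4

Computing terms: a_1 = 1; a_2 = 16; a_3 = 21; a_4 = 6; a_5 = 1.
The sequence repeats with period 4.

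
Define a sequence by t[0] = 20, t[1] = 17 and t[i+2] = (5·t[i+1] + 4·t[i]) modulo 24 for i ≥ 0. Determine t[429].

13

t[0] = 20; t[1] = 17; t[2] = 21; t[3] = 5; t[4] = 13; t[5] = 13; t[6] = 21; t[7] = 13; t[8] = 5; t[9] = 5; t[10] = 21; t[11] = 5.
Since (t[10], t[11]) = (t[2], t[3]) = (21, 5) (two consecutive terms determine the rest), the sequence is eventually periodic: after a pre-period of length 2 it cycles with period 8.
For i ≥ 2, t[i] depends only on (i - 2) mod 8. (429 - 2) mod 8 = 3, so t[429] = t[5] = 13.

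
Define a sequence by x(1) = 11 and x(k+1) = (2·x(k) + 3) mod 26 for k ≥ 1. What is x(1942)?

15

Computing terms: x(1) = 11; x(2) = 25; x(3) = 1; x(4) = 5; x(5) = 13; x(6) = 3; x(7) = 9; x(8) = 21; x(9) = 19; x(10) = 15; x(11) = 7; x(12) = 17; x(13) = 11.
Since x(13) = x(1) = 11, the sequence is periodic with period 12.
(1942 - 1) mod 12 = 9, so x(1942) = x(10) = 15.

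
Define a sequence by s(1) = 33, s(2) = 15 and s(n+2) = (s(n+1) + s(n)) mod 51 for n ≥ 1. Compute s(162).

We have s(1) = 33, s(2) = 15, s(3) = 48, s(4) = 12, s(5) = 9, s(6) = 21, s(7) = 30, s(8) = 0, s(9) = 30, s(10) = 30, s(11) = 9, s(12) = 39, s(13) = 48, s(14) = 36, s(15) = 33, s(16) = 18, s(17) = 0, s(18) = 18, s(19) = 18, s(20) = 36, s(21) = 3, s(22) = 39, s(23) = 42, s(24) = 30, s(25) = 21, s(26) = 0, s(27) = 21, s(28) = 21, s(29) = 42, s(30) = 12, s(31) = 3, s(32) = 15, s(33) = 18, s(34) = 33, s(35) = 0, s(36) = 33, s(37) = 33, s(38) = 15.
The sequence repeats with period 36.
So s(162) = s(1 + ((162-1) mod 36)) = s(18) = 18.

18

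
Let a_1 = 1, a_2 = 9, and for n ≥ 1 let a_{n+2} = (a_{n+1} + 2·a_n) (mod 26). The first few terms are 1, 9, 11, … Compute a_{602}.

Computing terms: a_1 = 1, a_2 = 9, a_3 = 11, a_4 = 3, a_5 = 25, a_6 = 5, a_7 = 3, a_8 = 13, a_9 = 19, a_{10} = 19, a_{11} = 5, a_{12} = 17, a_{13} = 1, a_{14} = 9.
The sequence repeats with period 12.
(602 - 1) mod 12 = 1, so a_{602} = a_2 = 9.

9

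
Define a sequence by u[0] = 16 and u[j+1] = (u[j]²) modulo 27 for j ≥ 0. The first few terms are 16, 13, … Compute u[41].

Computing terms: u[0] = 16; u[1] = 13; u[2] = 7; u[3] = 22; u[4] = 25; u[5] = 4; u[6] = 16.
Since u[6] = u[0] = 16, the sequence is periodic with period 6.
(41 - 0) mod 6 = 5, so u[41] = u[5] = 4.

4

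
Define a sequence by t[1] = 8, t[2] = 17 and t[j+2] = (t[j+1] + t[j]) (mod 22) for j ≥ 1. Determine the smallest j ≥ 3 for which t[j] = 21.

Computing terms: t[1] = 8,  t[2] = 17,  t[3] = 3,  t[4] = 20,  t[5] = 1,  t[6] = 21,  t[7] = 0,  t[8] = 21,  t[9] = 21,  t[10] = 20,  t[11] = 19,  t[12] = 17,  t[13] = 14,  t[14] = 9,  t[15] = 1,  t[16] = 10,  t[17] = 11,  t[18] = 21,  t[19] = 10,  t[20] = 9,  t[21] = 19,  t[22] = 6,  t[23] = 3,  t[24] = 9,  t[25] = 12,  t[26] = 21,  t[27] = 11,  t[28] = 10,  t[29] = 21,  t[30] = 9,  t[31] = 8,  t[32] = 17.
The sequence repeats with period 30.
The value 21 first appears (with j ≥ 3) at t[6].

6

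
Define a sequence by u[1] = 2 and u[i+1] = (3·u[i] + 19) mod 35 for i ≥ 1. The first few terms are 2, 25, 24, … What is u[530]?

Listing terms: u[1] = 2; u[2] = 25; u[3] = 24; u[4] = 21; u[5] = 12; u[6] = 20; u[7] = 9; u[8] = 11; u[9] = 17; u[10] = 0; u[11] = 19; u[12] = 6; u[13] = 2.
The sequence repeats with period 12.
So u[530] = u[1 + ((530-1) mod 12)] = u[2] = 25.

25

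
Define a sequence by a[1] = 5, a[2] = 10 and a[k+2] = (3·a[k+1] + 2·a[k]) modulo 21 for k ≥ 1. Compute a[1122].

We have a[1] = 5, a[2] = 10, a[3] = 19, a[4] = 14, a[5] = 17, a[6] = 16, a[7] = 19, a[8] = 5, a[9] = 11, a[10] = 1, a[11] = 4, a[12] = 14, a[13] = 8, a[14] = 10, a[15] = 4, a[16] = 11, a[17] = 20, a[18] = 19, a[19] = 13, a[20] = 14, a[21] = 5, a[22] = 1, a[23] = 13, a[24] = 20, a[25] = 2, a[26] = 4, a[27] = 16, a[28] = 14, a[29] = 11, a[30] = 19, a[31] = 16, a[32] = 2, a[33] = 17, a[34] = 13, a[35] = 10, a[36] = 14, a[37] = 20, a[38] = 4, a[39] = 10, a[40] = 17, a[41] = 8, a[42] = 16, a[43] = 1, a[44] = 14, a[45] = 2, a[46] = 13, a[47] = 1, a[48] = 8, a[49] = 5, a[50] = 10.
The sequence repeats with period 48.
So a[1122] = a[1 + ((1122-1) mod 48)] = a[18] = 19.

19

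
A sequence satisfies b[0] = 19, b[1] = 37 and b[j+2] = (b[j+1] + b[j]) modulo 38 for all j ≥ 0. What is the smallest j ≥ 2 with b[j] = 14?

5

Computing terms: b[0] = 19,  b[1] = 37,  b[2] = 18,  b[3] = 17,  b[4] = 35,  b[5] = 14,  b[6] = 11,  b[7] = 25,  b[8] = 36,  b[9] = 23,  b[10] = 21,  b[11] = 6,  b[12] = 27,  b[13] = 33,  b[14] = 22,  b[15] = 17,  b[16] = 1,  b[17] = 18,  b[18] = 19,  b[19] = 37.
The sequence repeats with period 18.
The value 14 first appears (with j ≥ 2) at b[5].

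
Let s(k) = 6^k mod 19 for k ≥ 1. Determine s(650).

17

s(1) = 6; s(2) = 17; s(3) = 7; s(4) = 4; s(5) = 5; s(6) = 11; s(7) = 9; s(8) = 16; s(9) = 1; s(10) = 6.
Since s(10) = s(1) = 6, the sequence is periodic with period 9.
(650 - 1) mod 9 = 1, so s(650) = s(2) = 17.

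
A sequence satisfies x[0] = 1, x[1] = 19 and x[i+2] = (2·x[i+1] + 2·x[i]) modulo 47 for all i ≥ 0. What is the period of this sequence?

46

Listing terms: x[0] = 1; x[1] = 19; x[2] = 40; x[3] = 24; x[4] = 34; x[5] = 22; x[6] = 18; x[7] = 33; x[8] = 8; x[9] = 35; x[10] = 39; x[11] = 7; x[12] = 45; x[13] = 10; x[14] = 16; x[15] = 5; x[16] = 42; x[17] = 0; x[18] = 37; x[19] = 27; x[20] = 34; x[21] = 28; x[22] = 30; x[23] = 22; x[24] = 10; x[25] = 17; x[26] = 7; x[27] = 1; x[28] = 16; x[29] = 34; x[30] = 6; x[31] = 33; x[32] = 31; x[33] = 34; x[34] = 36; x[35] = 46; x[36] = 23; x[37] = 44; x[38] = 40; x[39] = 27; x[40] = 40; x[41] = 40; x[42] = 19; x[43] = 24; x[44] = 39; x[45] = 32; x[46] = 1; x[47] = 19.
Since (x[46], x[47]) = (x[0], x[1]) = (1, 19) (two consecutive terms determine the rest), the sequence is periodic with period 46.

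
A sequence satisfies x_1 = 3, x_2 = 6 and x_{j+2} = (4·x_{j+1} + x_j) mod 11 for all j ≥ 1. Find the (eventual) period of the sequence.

10

Computing terms: x_1 = 3; x_2 = 6; x_3 = 5; x_4 = 4; x_5 = 10; x_6 = 0; x_7 = 10; x_8 = 7; x_9 = 5; x_{10} = 5; x_{11} = 3; x_{12} = 6.
The sequence repeats with period 10.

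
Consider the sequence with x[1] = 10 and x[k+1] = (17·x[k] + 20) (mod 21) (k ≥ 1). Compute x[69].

Computing terms: x[1] = 10; x[2] = 1; x[3] = 16; x[4] = 19; x[5] = 7; x[6] = 13; x[7] = 10.
The sequence repeats with period 6.
(69 - 1) mod 6 = 2, so x[69] = x[3] = 16.

16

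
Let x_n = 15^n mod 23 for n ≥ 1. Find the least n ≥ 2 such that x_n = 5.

Computing terms: x_1 = 15; x_2 = 18; x_3 = 17; x_4 = 2; x_5 = 7; x_6 = 13; x_7 = 11; x_8 = 4; x_9 = 14; x_{10} = 3; x_{11} = 22; x_{12} = 8; x_{13} = 5; x_{14} = 6; x_{15} = 21; x_{16} = 16; x_{17} = 10; x_{18} = 12; x_{19} = 19; x_{20} = 9; x_{21} = 20; x_{22} = 1; x_{23} = 15.
The sequence repeats with period 22.
The value 5 first appears (with n ≥ 2) at x_{13}.

13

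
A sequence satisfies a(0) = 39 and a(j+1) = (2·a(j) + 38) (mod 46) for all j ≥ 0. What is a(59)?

We have a(0) = 39, a(1) = 24, a(2) = 40, a(3) = 26, a(4) = 44, a(5) = 34, a(6) = 14, a(7) = 20, a(8) = 32, a(9) = 10, a(10) = 12, a(11) = 16, a(12) = 24.
Since a(12) = a(1) = 24, the sequence is eventually periodic: after a pre-period of length 1 it cycles with period 11.
For j ≥ 1, a(j) depends only on (j - 1) mod 11. (59 - 1) mod 11 = 3, so a(59) = a(4) = 44.

44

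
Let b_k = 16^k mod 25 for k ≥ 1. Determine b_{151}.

16

b_1 = 16,  b_2 = 6,  b_3 = 21,  b_4 = 11,  b_5 = 1,  b_6 = 16.
Since b_6 = b_1 = 16, the sequence is periodic with period 5.
So b_{151} = b_{1 + ((151-1) mod 5)} = b_1 = 16.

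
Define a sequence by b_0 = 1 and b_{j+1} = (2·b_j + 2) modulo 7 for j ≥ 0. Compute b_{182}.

3

b_0 = 1; b_1 = 4; b_2 = 3; b_3 = 1.
The sequence repeats with period 3.
(182 - 0) mod 3 = 2, so b_{182} = b_2 = 3.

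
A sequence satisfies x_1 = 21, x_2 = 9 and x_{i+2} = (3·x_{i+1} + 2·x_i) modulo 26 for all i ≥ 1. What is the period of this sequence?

12

Computing terms: x_1 = 21, x_2 = 9, x_3 = 17, x_4 = 17, x_5 = 7, x_6 = 3, x_7 = 23, x_8 = 23, x_9 = 11, x_{10} = 1, x_{11} = 25, x_{12} = 25, x_{13} = 21, x_{14} = 9.
The sequence repeats with period 12.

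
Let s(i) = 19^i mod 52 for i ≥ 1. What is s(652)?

9

We have s(1) = 19; s(2) = 49; s(3) = 47; s(4) = 9; s(5) = 15; s(6) = 25; s(7) = 7; s(8) = 29; s(9) = 31; s(10) = 17; s(11) = 11; s(12) = 1; s(13) = 19.
The sequence repeats with period 12.
(652 - 1) mod 12 = 3, so s(652) = s(4) = 9.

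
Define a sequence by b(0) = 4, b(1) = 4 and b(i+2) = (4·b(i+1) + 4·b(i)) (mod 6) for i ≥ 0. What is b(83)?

Computing terms: b(0) = 4; b(1) = 4; b(2) = 2; b(3) = 0; b(4) = 2; b(5) = 2; b(6) = 4; b(7) = 0; b(8) = 4; b(9) = 4.
Since (b(8), b(9)) = (b(0), b(1)) = (4, 4) (two consecutive terms determine the rest), the sequence is periodic with period 8.
(83 - 0) mod 8 = 3, so b(83) = b(3) = 0.

0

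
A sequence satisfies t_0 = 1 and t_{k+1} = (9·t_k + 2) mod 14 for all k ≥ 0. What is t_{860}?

3

t_0 = 1, t_1 = 11, t_2 = 3, t_3 = 1.
The sequence repeats with period 3.
So t_{860} = t_{0 + ((860-0) mod 3)} = t_2 = 3.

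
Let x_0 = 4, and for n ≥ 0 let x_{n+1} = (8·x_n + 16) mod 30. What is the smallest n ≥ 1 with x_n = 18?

We have x_0 = 4, x_1 = 18, x_2 = 10, x_3 = 6, x_4 = 4.
The sequence repeats with period 4.
The value 18 first appears (with n ≥ 1) at x_1.

1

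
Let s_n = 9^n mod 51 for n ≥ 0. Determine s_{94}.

We have s_0 = 1, s_1 = 9, s_2 = 30, s_3 = 15, s_4 = 33, s_5 = 42, s_6 = 21, s_7 = 36, s_8 = 18, s_9 = 9.
Since s_9 = s_1 = 9, the sequence is eventually periodic: after a pre-period of length 1 it cycles with period 8.
For n ≥ 1, s_n depends only on (n - 1) mod 8. (94 - 1) mod 8 = 5, so s_{94} = s_6 = 21.

21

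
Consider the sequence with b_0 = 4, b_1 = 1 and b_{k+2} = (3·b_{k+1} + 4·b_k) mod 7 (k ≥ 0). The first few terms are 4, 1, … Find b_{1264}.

We have b_0 = 4; b_1 = 1; b_2 = 5; b_3 = 5; b_4 = 0; b_5 = 6; b_6 = 4; b_7 = 1.
The sequence repeats with period 6.
(1264 - 0) mod 6 = 4, so b_{1264} = b_4 = 0.

0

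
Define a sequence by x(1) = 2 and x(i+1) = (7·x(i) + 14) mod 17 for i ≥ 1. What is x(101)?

Computing terms: x(1) = 2, x(2) = 11, x(3) = 6, x(4) = 5, x(5) = 15, x(6) = 0, x(7) = 14, x(8) = 10, x(9) = 16, x(10) = 7, x(11) = 12, x(12) = 13, x(13) = 3, x(14) = 1, x(15) = 4, x(16) = 8, x(17) = 2.
Since x(17) = x(1) = 2, the sequence is periodic with period 16.
(101 - 1) mod 16 = 4, so x(101) = x(5) = 15.

15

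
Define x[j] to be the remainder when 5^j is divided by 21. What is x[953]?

17

Listing terms: x[1] = 5; x[2] = 4; x[3] = 20; x[4] = 16; x[5] = 17; x[6] = 1; x[7] = 5.
Since x[7] = x[1] = 5, the sequence is periodic with period 6.
So x[953] = x[1 + ((953-1) mod 6)] = x[5] = 17.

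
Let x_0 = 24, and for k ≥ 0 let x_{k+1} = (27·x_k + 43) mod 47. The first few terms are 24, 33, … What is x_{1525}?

2

Computing terms: x_0 = 24; x_1 = 33; x_2 = 41; x_3 = 22; x_4 = 26; x_5 = 40; x_6 = 42; x_7 = 2; x_8 = 3; x_9 = 30; x_{10} = 7; x_{11} = 44; x_{12} = 9; x_{13} = 4; x_{14} = 10; x_{15} = 31; x_{16} = 34; x_{17} = 21; x_{18} = 46; x_{19} = 16; x_{20} = 5; x_{21} = 37; x_{22} = 8; x_{23} = 24.
Since x_{23} = x_0 = 24, the sequence is periodic with period 23.
So x_{1525} = x_{0 + ((1525-0) mod 23)} = x_7 = 2.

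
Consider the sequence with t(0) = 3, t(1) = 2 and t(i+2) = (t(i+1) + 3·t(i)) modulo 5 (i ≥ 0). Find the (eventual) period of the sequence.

t(0) = 3; t(1) = 2; t(2) = 1; t(3) = 2; t(4) = 0; t(5) = 1; t(6) = 1; t(7) = 4; t(8) = 2; t(9) = 4; t(10) = 0; t(11) = 2; t(12) = 2; t(13) = 3; t(14) = 4; t(15) = 3; t(16) = 0; t(17) = 4; t(18) = 4; t(19) = 1; t(20) = 3; t(21) = 1; t(22) = 0; t(23) = 3; t(24) = 3; t(25) = 2.
Since (t(24), t(25)) = (t(0), t(1)) = (3, 2) (two consecutive terms determine the rest), the sequence is periodic with period 24.

24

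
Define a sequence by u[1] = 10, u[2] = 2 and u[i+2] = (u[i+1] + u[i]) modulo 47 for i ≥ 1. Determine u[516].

14

Computing terms: u[1] = 10,  u[2] = 2,  u[3] = 12,  u[4] = 14,  u[5] = 26,  u[6] = 40,  u[7] = 19,  u[8] = 12,  u[9] = 31,  u[10] = 43,  u[11] = 27,  u[12] = 23,  u[13] = 3,  u[14] = 26,  u[15] = 29,  u[16] = 8,  u[17] = 37,  u[18] = 45,  u[19] = 35,  u[20] = 33,  u[21] = 21,  u[22] = 7,  u[23] = 28,  u[24] = 35,  u[25] = 16,  u[26] = 4,  u[27] = 20,  u[28] = 24,  u[29] = 44,  u[30] = 21,  u[31] = 18,  u[32] = 39,  u[33] = 10,  u[34] = 2.
The sequence repeats with period 32.
So u[516] = u[1 + ((516-1) mod 32)] = u[4] = 14.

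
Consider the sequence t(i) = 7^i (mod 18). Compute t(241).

t(0) = 1; t(1) = 7; t(2) = 13; t(3) = 1.
The sequence repeats with period 3.
(241 - 0) mod 3 = 1, so t(241) = t(1) = 7.

7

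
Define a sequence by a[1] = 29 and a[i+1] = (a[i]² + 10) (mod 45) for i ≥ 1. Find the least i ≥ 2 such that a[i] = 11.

4

Computing terms: a[1] = 29,  a[2] = 41,  a[3] = 26,  a[4] = 11,  a[5] = 41.
Since a[5] = a[2] = 41, the sequence is eventually periodic: after a pre-period of length 1 it cycles with period 3.
The value 11 first appears (with i ≥ 2) at a[4].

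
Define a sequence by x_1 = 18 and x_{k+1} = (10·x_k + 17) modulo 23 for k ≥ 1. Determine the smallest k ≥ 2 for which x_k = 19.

Listing terms: x_1 = 18; x_2 = 13; x_3 = 9; x_4 = 15; x_5 = 6; x_6 = 8; x_7 = 5; x_8 = 21; x_9 = 20; x_{10} = 10; x_{11} = 2; x_{12} = 14; x_{13} = 19; x_{14} = 0; x_{15} = 17; x_{16} = 3; x_{17} = 1; x_{18} = 4; x_{19} = 11; x_{20} = 12; x_{21} = 22; x_{22} = 7; x_{23} = 18.
The sequence repeats with period 22.
The value 19 first appears (with k ≥ 2) at x_{13}.

13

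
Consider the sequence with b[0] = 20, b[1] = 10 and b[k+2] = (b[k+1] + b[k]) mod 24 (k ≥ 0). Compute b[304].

14

Computing terms: b[0] = 20, b[1] = 10, b[2] = 6, b[3] = 16, b[4] = 22, b[5] = 14, b[6] = 12, b[7] = 2, b[8] = 14, b[9] = 16, b[10] = 6, b[11] = 22, b[12] = 4, b[13] = 2, b[14] = 6, b[15] = 8, b[16] = 14, b[17] = 22, b[18] = 12, b[19] = 10, b[20] = 22, b[21] = 8, b[22] = 6, b[23] = 14, b[24] = 20, b[25] = 10.
The sequence repeats with period 24.
(304 - 0) mod 24 = 16, so b[304] = b[16] = 14.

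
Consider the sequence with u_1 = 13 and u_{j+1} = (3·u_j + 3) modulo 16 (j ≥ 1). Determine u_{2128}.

14

Listing terms: u_1 = 13; u_2 = 10; u_3 = 1; u_4 = 6; u_5 = 5; u_6 = 2; u_7 = 9; u_8 = 14; u_9 = 13.
Since u_9 = u_1 = 13, the sequence is periodic with period 8.
So u_{2128} = u_{1 + ((2128-1) mod 8)} = u_8 = 14.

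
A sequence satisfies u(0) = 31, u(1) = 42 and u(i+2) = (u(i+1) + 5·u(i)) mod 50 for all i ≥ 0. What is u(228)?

We have u(0) = 31; u(1) = 42; u(2) = 47; u(3) = 7; u(4) = 42; u(5) = 27; u(6) = 37; u(7) = 22; u(8) = 7; u(9) = 17; u(10) = 2; u(11) = 37; u(12) = 47; u(13) = 32; u(14) = 17; u(15) = 27; u(16) = 12; u(17) = 47; u(18) = 7.
Since (u(17), u(18)) = (u(2), u(3)) = (47, 7) (two consecutive terms determine the rest), the sequence is eventually periodic: after a pre-period of length 2 it cycles with period 15.
For i ≥ 2, u(i) depends only on (i - 2) mod 15. (228 - 2) mod 15 = 1, so u(228) = u(3) = 7.

7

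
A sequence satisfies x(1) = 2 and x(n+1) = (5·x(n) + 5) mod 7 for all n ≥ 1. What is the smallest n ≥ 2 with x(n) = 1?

2

We have x(1) = 2, x(2) = 1, x(3) = 3, x(4) = 6, x(5) = 0, x(6) = 5, x(7) = 2.
Since x(7) = x(1) = 2, the sequence is periodic with period 6.
The value 1 first appears (with n ≥ 2) at x(2).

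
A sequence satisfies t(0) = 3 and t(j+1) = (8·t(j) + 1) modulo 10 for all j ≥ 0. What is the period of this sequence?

4

Listing terms: t(0) = 3; t(1) = 5; t(2) = 1; t(3) = 9; t(4) = 3.
The sequence repeats with period 4.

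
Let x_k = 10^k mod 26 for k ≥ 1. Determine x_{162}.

Listing terms: x_1 = 10, x_2 = 22, x_3 = 12, x_4 = 16, x_5 = 4, x_6 = 14, x_7 = 10.
The sequence repeats with period 6.
(162 - 1) mod 6 = 5, so x_{162} = x_6 = 14.

14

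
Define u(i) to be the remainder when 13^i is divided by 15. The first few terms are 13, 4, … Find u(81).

u(1) = 13; u(2) = 4; u(3) = 7; u(4) = 1; u(5) = 13.
Since u(5) = u(1) = 13, the sequence is periodic with period 4.
(81 - 1) mod 4 = 0, so u(81) = u(1) = 13.

13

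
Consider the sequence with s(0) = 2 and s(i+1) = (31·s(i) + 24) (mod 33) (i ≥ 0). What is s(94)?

s(0) = 2, s(1) = 20, s(2) = 17, s(3) = 23, s(4) = 11, s(5) = 2.
Since s(5) = s(0) = 2, the sequence is periodic with period 5.
So s(94) = s(0 + ((94-0) mod 5)) = s(4) = 11.

11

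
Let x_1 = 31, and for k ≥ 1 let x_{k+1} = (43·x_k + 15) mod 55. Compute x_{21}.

31

Listing terms: x_1 = 31; x_2 = 28; x_3 = 9; x_4 = 17; x_5 = 31.
The sequence repeats with period 4.
So x_{21} = x_{1 + ((21-1) mod 4)} = x_1 = 31.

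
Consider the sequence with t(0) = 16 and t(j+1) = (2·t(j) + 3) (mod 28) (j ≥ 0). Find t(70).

21

Computing terms: t(0) = 16; t(1) = 7; t(2) = 17; t(3) = 9; t(4) = 21; t(5) = 17.
Since t(5) = t(2) = 17, the sequence is eventually periodic: after a pre-period of length 2 it cycles with period 3.
For j ≥ 2, t(j) depends only on (j - 2) mod 3. (70 - 2) mod 3 = 2, so t(70) = t(4) = 21.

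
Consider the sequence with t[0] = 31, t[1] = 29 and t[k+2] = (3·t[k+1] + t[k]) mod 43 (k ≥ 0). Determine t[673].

Computing terms: t[0] = 31, t[1] = 29, t[2] = 32, t[3] = 39, t[4] = 20, t[5] = 13, t[6] = 16, t[7] = 18, t[8] = 27, t[9] = 13, t[10] = 23, t[11] = 39, t[12] = 11, t[13] = 29, t[14] = 12, t[15] = 22, t[16] = 35, t[17] = 41, t[18] = 29, t[19] = 42, t[20] = 26, t[21] = 34, t[22] = 42, t[23] = 31, t[24] = 6, t[25] = 6, t[26] = 24, t[27] = 35, t[28] = 0, t[29] = 35, t[30] = 19, t[31] = 6, t[32] = 37, t[33] = 31, t[34] = 1, t[35] = 34, t[36] = 17, t[37] = 42, t[38] = 14, t[39] = 41, t[40] = 8, t[41] = 22, t[42] = 31, t[43] = 29.
The sequence repeats with period 42.
(673 - 0) mod 42 = 1, so t[673] = t[1] = 29.

29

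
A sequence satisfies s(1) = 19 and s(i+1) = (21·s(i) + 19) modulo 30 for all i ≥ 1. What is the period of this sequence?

10

We have s(1) = 19,  s(2) = 28,  s(3) = 7,  s(4) = 16,  s(5) = 25,  s(6) = 4,  s(7) = 13,  s(8) = 22,  s(9) = 1,  s(10) = 10,  s(11) = 19.
Since s(11) = s(1) = 19, the sequence is periodic with period 10.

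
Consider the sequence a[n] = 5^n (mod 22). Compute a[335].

Listing terms: a[0] = 1, a[1] = 5, a[2] = 3, a[3] = 15, a[4] = 9, a[5] = 1.
Since a[5] = a[0] = 1, the sequence is periodic with period 5.
So a[335] = a[0 + ((335-0) mod 5)] = a[0] = 1.

1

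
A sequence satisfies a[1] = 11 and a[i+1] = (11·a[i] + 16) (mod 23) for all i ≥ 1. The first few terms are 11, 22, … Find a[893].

Computing terms: a[1] = 11, a[2] = 22, a[3] = 5, a[4] = 2, a[5] = 15, a[6] = 20, a[7] = 6, a[8] = 13, a[9] = 21, a[10] = 17, a[11] = 19, a[12] = 18, a[13] = 7, a[14] = 1, a[15] = 4, a[16] = 14, a[17] = 9, a[18] = 0, a[19] = 16, a[20] = 8, a[21] = 12, a[22] = 10, a[23] = 11.
Since a[23] = a[1] = 11, the sequence is periodic with period 22.
(893 - 1) mod 22 = 12, so a[893] = a[13] = 7.

7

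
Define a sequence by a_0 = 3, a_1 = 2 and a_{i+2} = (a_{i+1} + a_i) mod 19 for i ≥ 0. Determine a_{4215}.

a_0 = 3,  a_1 = 2,  a_2 = 5,  a_3 = 7,  a_4 = 12,  a_5 = 0,  a_6 = 12,  a_7 = 12,  a_8 = 5,  a_9 = 17,  a_{10} = 3,  a_{11} = 1,  a_{12} = 4,  a_{13} = 5,  a_{14} = 9,  a_{15} = 14,  a_{16} = 4,  a_{17} = 18,  a_{18} = 3,  a_{19} = 2.
Since (a_{18}, a_{19}) = (a_0, a_1) = (3, 2) (two consecutive terms determine the rest), the sequence is periodic with period 18.
So a_{4215} = a_{0 + ((4215-0) mod 18)} = a_3 = 7.

7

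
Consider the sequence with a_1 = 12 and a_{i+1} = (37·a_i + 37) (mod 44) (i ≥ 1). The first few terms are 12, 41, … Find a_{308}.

Listing terms: a_1 = 12, a_2 = 41, a_3 = 14, a_4 = 27, a_5 = 24, a_6 = 1, a_7 = 30, a_8 = 3, a_9 = 16, a_{10} = 13, a_{11} = 34, a_{12} = 19, a_{13} = 36, a_{14} = 5, a_{15} = 2, a_{16} = 23, a_{17} = 8, a_{18} = 25, a_{19} = 38, a_{20} = 35, a_{21} = 12.
The sequence repeats with period 20.
(308 - 1) mod 20 = 7, so a_{308} = a_8 = 3.

3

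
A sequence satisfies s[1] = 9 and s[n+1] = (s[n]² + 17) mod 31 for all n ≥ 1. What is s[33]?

4

s[1] = 9,  s[2] = 5,  s[3] = 11,  s[4] = 14,  s[5] = 27,  s[6] = 2,  s[7] = 21,  s[8] = 24,  s[9] = 4,  s[10] = 2.
Since s[10] = s[6] = 2, the sequence is eventually periodic: after a pre-period of length 5 it cycles with period 4.
For n ≥ 6, s[n] depends only on (n - 6) mod 4. (33 - 6) mod 4 = 3, so s[33] = s[9] = 4.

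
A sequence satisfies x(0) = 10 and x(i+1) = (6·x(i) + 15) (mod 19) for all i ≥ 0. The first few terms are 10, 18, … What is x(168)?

Listing terms: x(0) = 10,  x(1) = 18,  x(2) = 9,  x(3) = 12,  x(4) = 11,  x(5) = 5,  x(6) = 7,  x(7) = 0,  x(8) = 15,  x(9) = 10.
The sequence repeats with period 9.
So x(168) = x(0 + ((168-0) mod 9)) = x(6) = 7.

7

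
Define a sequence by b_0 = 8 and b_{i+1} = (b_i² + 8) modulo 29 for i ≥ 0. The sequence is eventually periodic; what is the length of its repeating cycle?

Computing terms: b_0 = 8, b_1 = 14, b_2 = 1, b_3 = 9, b_4 = 2, b_5 = 12, b_6 = 7, b_7 = 28, b_8 = 9.
Since b_8 = b_3 = 9, the sequence is eventually periodic: after a pre-period of length 3 it cycles with period 5.

5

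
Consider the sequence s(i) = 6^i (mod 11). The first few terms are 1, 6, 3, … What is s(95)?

Listing terms: s(0) = 1,  s(1) = 6,  s(2) = 3,  s(3) = 7,  s(4) = 9,  s(5) = 10,  s(6) = 5,  s(7) = 8,  s(8) = 4,  s(9) = 2,  s(10) = 1.
Since s(10) = s(0) = 1, the sequence is periodic with period 10.
So s(95) = s(0 + ((95-0) mod 10)) = s(5) = 10.

10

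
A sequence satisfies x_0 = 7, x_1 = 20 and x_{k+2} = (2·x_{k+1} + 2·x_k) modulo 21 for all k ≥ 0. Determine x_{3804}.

4

We have x_0 = 7, x_1 = 20, x_2 = 12, x_3 = 1, x_4 = 5, x_5 = 12, x_6 = 13, x_7 = 8, x_8 = 0, x_9 = 16, x_{10} = 11, x_{11} = 12, x_{12} = 4, x_{13} = 11, x_{14} = 9, x_{15} = 19, x_{16} = 14, x_{17} = 3, x_{18} = 13, x_{19} = 11, x_{20} = 6, x_{21} = 13, x_{22} = 17, x_{23} = 18, x_{24} = 7, x_{25} = 8, x_{26} = 9, x_{27} = 13, x_{28} = 2, x_{29} = 9, x_{30} = 1, x_{31} = 20, x_{32} = 0, x_{33} = 19, x_{34} = 17, x_{35} = 9, x_{36} = 10, x_{37} = 17, x_{38} = 12, x_{39} = 16, x_{40} = 14, x_{41} = 18, x_{42} = 1, x_{43} = 17, x_{44} = 15, x_{45} = 1, x_{46} = 11, x_{47} = 3, x_{48} = 7, x_{49} = 20.
The sequence repeats with period 48.
(3804 - 0) mod 48 = 12, so x_{3804} = x_{12} = 4.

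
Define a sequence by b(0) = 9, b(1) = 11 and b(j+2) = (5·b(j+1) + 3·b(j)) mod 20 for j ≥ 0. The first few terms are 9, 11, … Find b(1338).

Computing terms: b(0) = 9, b(1) = 11, b(2) = 2, b(3) = 3, b(4) = 1, b(5) = 14, b(6) = 13, b(7) = 7, b(8) = 14, b(9) = 11, b(10) = 17, b(11) = 18, b(12) = 1, b(13) = 19, b(14) = 18, b(15) = 7, b(16) = 9, b(17) = 6, b(18) = 17, b(19) = 3, b(20) = 6, b(21) = 19, b(22) = 13, b(23) = 2, b(24) = 9, b(25) = 11.
The sequence repeats with period 24.
(1338 - 0) mod 24 = 18, so b(1338) = b(18) = 17.

17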